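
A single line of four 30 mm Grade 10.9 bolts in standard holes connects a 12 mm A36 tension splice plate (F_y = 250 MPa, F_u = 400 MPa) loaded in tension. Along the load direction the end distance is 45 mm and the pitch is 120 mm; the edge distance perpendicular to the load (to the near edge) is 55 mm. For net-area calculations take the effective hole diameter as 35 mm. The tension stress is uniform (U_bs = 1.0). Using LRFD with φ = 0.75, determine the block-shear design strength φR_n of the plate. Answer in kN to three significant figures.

682 kN

Shear plane L_v = 45 + 3·120 = 405 mm; A_gv = 405 × 12 = 4860 mm².
A_nv = (405 − 3.5·35) × 12 = 3390 mm².
A_nt = (55 − 0.5·35) × 12 = 450 mm².
0.6 F_u A_nv = 813.6 kN; 0.6 F_y A_gv = 729 kN → shear yielding governs the shear term.
R_n = 729 + 1.0 × 400 × 450 / 1000 = 909 kN.
Design strength φR_n = 0.75 × 909 = 682 kN.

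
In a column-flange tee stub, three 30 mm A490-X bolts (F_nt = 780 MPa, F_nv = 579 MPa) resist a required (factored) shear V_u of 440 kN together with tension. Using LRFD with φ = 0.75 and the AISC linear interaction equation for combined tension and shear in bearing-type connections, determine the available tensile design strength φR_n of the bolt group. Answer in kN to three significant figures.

A_b = π·30²/4 = 706.9 mm²; f_rv = 440 × 1000 / (3 × 706.9) = 207.5 MPa.
F'_nt = 1.3 F_nt − (F_nt / φF_nv) f_rv = 1.3·780 − (780/(0.75·579))·207.5 = 641.3 MPa, capped at F_nt → F'_nt = 641.3 MPa.
R_n = F'_nt · A_b · n = 641.3 × 706.9 × 3 / 1000 = 1360 kN.
Design strength φR_n = 0.75 × 1360 = 1020 kN.

1020 kN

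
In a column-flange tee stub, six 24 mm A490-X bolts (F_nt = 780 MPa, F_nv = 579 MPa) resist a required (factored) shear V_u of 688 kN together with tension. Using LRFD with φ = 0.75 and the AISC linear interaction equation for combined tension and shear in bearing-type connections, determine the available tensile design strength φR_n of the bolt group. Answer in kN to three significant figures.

1140 kN

A_b = π·24²/4 = 452.4 mm²; f_rv = 688 × 1000 / (6 × 452.4) = 253.5 MPa.
F'_nt = 1.3 F_nt − (F_nt / φF_nv) f_rv = 1.3·780 − (780/(0.75·579))·253.5 = 558.7 MPa, capped at F_nt → F'_nt = 558.7 MPa.
R_n = F'_nt · A_b · n = 558.7 × 452.4 × 6 / 1000 = 1517 kN.
Design strength φR_n = 0.75 × 1517 = 1140 kN.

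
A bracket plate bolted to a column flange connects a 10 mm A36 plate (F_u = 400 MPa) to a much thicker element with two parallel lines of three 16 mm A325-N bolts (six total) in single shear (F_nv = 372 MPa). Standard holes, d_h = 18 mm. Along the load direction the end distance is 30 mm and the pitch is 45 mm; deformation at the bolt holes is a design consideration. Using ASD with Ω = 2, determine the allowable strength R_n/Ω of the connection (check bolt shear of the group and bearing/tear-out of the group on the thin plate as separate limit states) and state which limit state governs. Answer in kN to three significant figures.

224 kN (bolt shear governs)

Bolt shear: A_b = π·16²/4 = 201.1 mm²; R_n = 372 × 201.1 × 6 × 1 / 1000 = 448.8 kN → 448.8 / 2 = 224 kN.
Bearing (1.2 l_c t F_u ≤ 2.4 d t F_u): upper limit = 2.4·16·10·400 / 1000 = 153.6 kN.
  Edge l_c = 30 − 18/2 = 21 → r_n = 100.8 kN; interior l_c = 45 − 18 = 27 → r_n = 129.6 kN.
  R_n,bearing = 2·100.8 + 4·129.6 = 720 kN → 720 / 2 = 360 kN.
Bolt shear governs: 224 kN.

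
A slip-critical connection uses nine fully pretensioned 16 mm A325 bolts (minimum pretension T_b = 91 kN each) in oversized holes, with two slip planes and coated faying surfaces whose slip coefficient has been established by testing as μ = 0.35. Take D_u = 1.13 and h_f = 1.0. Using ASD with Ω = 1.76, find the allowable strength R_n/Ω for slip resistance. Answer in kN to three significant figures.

R_n = μ · D_u · h_f · T_b · n_s · n_b = 0.35 × 1.13 × 1.0 × 91 × 2 × 9 = 647.8 kN.
Allowable strength R_n/Ω = 647.8 / 1.76 = 368 kN.

368 kN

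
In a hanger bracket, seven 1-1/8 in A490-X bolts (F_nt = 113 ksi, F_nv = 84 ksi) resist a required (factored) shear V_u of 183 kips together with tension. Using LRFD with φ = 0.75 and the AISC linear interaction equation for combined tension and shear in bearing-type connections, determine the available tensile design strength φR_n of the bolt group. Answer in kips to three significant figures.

520 kips

A_b = π·1.125²/4 = 0.994 in²; f_rv = 183 / (7 × 0.994) = 26.3 ksi.
F'_nt = 1.3 F_nt − (F_nt / φF_nv) f_rv = 1.3·113 − (113/(0.75·84))·26.3 = 99.73 ksi, capped at F_nt → F'_nt = 99.73 ksi.
R_n = F'_nt · A_b · n = 99.73 × 0.994 × 7 = 693.9 kips.
Design strength φR_n = 0.75 × 693.9 = 520 kips.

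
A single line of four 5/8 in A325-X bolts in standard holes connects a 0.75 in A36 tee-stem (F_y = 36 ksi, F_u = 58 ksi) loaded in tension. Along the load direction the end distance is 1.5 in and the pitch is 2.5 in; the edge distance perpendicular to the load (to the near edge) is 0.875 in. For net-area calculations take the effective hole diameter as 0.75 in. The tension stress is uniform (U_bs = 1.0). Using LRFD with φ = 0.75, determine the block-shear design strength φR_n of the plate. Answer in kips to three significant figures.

126 kips

Shear plane L_v = 1.5 + 3·2.5 = 9 in; A_gv = 9 × 0.75 = 6.75 in².
A_nv = (9 − 3.5·0.75) × 0.75 = 4.781 in².
A_nt = (0.875 − 0.5·0.75) × 0.75 = 0.375 in².
0.6 F_u A_nv = 166.4 kips; 0.6 F_y A_gv = 145.8 kips → shear yielding governs the shear term.
R_n = 145.8 + 1.0 × 58 × 0.375 = 167.5 kips.
Design strength φR_n = 0.75 × 167.5 = 126 kips.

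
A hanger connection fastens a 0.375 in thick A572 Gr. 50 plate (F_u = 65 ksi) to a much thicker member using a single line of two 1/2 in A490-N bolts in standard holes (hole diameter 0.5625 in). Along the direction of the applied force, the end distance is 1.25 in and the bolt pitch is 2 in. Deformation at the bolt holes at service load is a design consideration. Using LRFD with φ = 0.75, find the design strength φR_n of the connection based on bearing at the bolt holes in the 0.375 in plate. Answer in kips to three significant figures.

43.2 kips

Per bolt r_n = 1.2 l_c t F_u ≤ 2.4 d t F_u; upper limit = 2.4 × 0.5 × 0.375 × 65 = 29.25 kips.
Edge bolt: l_c = 1.25 − 0.5625/2 = 0.9688 in → 1.2 × 0.9688 × 0.375 × 65 = 28.34 → r_n = 28.34 kips.
Interior bolts: l_c = 2 − 0.5625 = 1.438 in → 1.2 × 1.438 × 0.375 × 65 = 42.05 → r_n = 29.25 kips.
R_n = 1 × 28.34 + 1 × 29.25 = 57.59 kips.
Design strength φR_n = 0.75 × 57.59 = 43.2 kips.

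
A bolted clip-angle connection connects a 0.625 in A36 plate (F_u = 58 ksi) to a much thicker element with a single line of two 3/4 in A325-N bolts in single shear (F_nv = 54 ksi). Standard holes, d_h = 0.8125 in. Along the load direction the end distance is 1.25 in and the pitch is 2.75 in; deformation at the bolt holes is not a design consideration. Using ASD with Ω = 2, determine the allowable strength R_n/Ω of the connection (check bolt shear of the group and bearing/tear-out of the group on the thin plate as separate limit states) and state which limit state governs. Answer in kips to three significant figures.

23.9 kips (bolt shear governs)

Bolt shear: A_b = π·0.75²/4 = 0.4418 in²; R_n = 54 × 0.4418 × 2 × 1 = 47.71 kips → 47.71 / 2 = 23.9 kips.
Bearing (1.5 l_c t F_u ≤ 3.0 d t F_u): upper limit = 3.0·0.75·0.625·58 = 81.56 kips.
  Edge l_c = 1.25 − 0.8125/2 = 0.8438 → r_n = 45.88 kips; interior l_c = 2.75 − 0.8125 = 1.938 → r_n = 81.56 kips.
  R_n,bearing = 1·45.88 + 1·81.56 = 127.4 kips → 127.4 / 2 = 63.7 kips.
Bolt shear governs: 23.9 kips.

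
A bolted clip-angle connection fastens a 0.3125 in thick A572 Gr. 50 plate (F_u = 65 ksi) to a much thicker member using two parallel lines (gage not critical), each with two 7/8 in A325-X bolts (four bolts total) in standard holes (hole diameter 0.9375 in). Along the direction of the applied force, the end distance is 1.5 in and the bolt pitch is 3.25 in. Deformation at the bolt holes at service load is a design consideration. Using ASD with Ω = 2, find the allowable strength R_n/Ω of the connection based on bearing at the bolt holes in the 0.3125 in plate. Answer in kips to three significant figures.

Per bolt r_n = 1.2 l_c t F_u ≤ 2.4 d t F_u; upper limit = 2.4 × 0.875 × 0.3125 × 65 = 42.66 kips.
Edge bolt: l_c = 1.5 − 0.9375/2 = 1.031 in → 1.2 × 1.031 × 0.3125 × 65 = 25.14 → r_n = 25.14 kips.
Interior bolts: l_c = 3.25 − 0.9375 = 2.312 in → 1.2 × 2.312 × 0.3125 × 65 = 56.37 → r_n = 42.66 kips.
R_n = 2 × 25.14 + 2 × 42.66 = 135.6 kips.
Allowable strength R_n/Ω = 135.6 / 2 = 67.8 kips.

67.8 kips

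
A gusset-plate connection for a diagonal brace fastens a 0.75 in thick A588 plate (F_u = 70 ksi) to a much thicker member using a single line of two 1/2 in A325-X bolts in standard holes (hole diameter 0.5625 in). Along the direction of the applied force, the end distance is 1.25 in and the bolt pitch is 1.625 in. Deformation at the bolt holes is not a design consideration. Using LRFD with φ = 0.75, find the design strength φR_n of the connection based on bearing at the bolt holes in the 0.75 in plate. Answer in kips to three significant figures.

Per bolt r_n = 1.5 l_c t F_u ≤ 3.0 d t F_u; upper limit = 3.0 × 0.5 × 0.75 × 70 = 78.75 kips.
Edge bolt: l_c = 1.25 − 0.5625/2 = 0.9688 in → 1.5 × 0.9688 × 0.75 × 70 = 76.29 → r_n = 76.29 kips.
Interior bolts: l_c = 1.625 − 0.5625 = 1.062 in → 1.5 × 1.062 × 0.75 × 70 = 83.67 → r_n = 78.75 kips.
R_n = 1 × 76.29 + 1 × 78.75 = 155 kips.
Design strength φR_n = 0.75 × 155 = 116 kips.

116 kips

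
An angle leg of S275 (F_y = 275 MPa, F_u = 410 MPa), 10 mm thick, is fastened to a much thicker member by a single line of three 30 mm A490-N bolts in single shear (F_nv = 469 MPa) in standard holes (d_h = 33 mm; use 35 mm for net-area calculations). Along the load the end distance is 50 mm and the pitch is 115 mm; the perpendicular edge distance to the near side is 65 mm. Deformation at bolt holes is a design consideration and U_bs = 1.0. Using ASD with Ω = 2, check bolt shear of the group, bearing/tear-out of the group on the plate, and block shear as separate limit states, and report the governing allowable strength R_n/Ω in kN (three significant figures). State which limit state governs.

Bolt shear: A_b = π·30²/4 = 706.9 mm²; R_n = 469 × 706.9 × 3 × 1 / 1000 = 994.5 kN → 994.5 / 2 = 497 kN.
Bearing: edge l_c = 33.5, r_n = 164.8 kN; interior l_c = 82, r_n = 295.2 kN; R_n = 164.8 + 2·295.2 = 755.2 kN → 378 kN.
Block shear: A_gv = 2800, A_nv = 1925, A_nt = 475 mm²; R_n = min(0.6F_uA_nv, 0.6F_yA_gv) + U_bs·F_u·A_nt = 656.8 kN → 328 kN.
Block shear governs: 328 kN.

328 kN (block shear governs)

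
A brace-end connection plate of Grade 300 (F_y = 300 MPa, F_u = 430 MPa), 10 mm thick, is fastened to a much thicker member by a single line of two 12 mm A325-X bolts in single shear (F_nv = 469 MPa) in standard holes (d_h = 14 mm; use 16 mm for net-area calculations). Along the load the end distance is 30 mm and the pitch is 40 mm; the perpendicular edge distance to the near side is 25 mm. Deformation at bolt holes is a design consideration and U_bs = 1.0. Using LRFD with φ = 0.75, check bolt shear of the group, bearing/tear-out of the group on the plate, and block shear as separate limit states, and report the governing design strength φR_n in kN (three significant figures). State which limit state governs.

Bolt shear: A_b = π·12²/4 = 113.1 mm²; R_n = 469 × 113.1 × 2 × 1 / 1000 = 106.1 kN → 0.75 × 106.1 = 79.6 kN.
Bearing: edge l_c = 23, r_n = 118.7 kN; interior l_c = 26, r_n = 123.8 kN; R_n = 118.7 + 1·123.8 = 242.5 kN → 182 kN.
Block shear: A_gv = 700, A_nv = 460, A_nt = 170 mm²; R_n = min(0.6F_uA_nv, 0.6F_yA_gv) + U_bs·F_u·A_nt = 191.8 kN → 144 kN.
Bolt shear governs: 79.6 kN.

79.6 kN (bolt shear governs)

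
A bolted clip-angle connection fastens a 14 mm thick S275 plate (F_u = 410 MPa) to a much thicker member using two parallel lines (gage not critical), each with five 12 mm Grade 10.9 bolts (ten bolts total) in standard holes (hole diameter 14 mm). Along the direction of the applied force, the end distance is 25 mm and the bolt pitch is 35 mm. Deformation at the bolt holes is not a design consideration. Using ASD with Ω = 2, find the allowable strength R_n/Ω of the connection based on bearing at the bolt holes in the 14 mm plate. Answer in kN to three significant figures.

878 kN

Per bolt r_n = 1.5 l_c t F_u ≤ 3.0 d t F_u; upper limit = 3.0 × 12 × 14 × 410 / 1000 = 206.6 kN.
Edge bolt: l_c = 25 − 14/2 = 18 mm → 1.5 × 18 × 14 × 410 / 1000 = 155 → r_n = 155 kN.
Interior bolts: l_c = 35 − 14 = 21 mm → 1.5 × 21 × 14 × 410 / 1000 = 180.8 → r_n = 180.8 kN.
R_n = 2 × 155 + 8 × 180.8 = 1756 kN.
Allowable strength R_n/Ω = 1756 / 2 = 878 kN.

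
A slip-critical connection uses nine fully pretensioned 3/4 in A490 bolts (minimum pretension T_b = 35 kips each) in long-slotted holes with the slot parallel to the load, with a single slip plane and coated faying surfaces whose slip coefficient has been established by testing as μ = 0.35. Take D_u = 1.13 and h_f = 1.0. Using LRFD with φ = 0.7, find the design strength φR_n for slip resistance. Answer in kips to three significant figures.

87.2 kips

R_n = μ · D_u · h_f · T_b · n_s · n_b = 0.35 × 1.13 × 1.0 × 35 × 1 × 9 = 124.6 kips.
Design strength φR_n = 0.7 × 124.6 = 87.2 kips.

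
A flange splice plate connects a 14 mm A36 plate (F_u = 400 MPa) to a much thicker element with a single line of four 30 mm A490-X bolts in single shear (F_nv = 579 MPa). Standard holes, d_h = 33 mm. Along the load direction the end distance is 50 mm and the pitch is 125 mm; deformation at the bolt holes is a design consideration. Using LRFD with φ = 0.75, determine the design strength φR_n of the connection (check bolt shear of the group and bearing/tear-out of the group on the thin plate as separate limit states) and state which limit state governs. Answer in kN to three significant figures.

1080 kN (bearing governs)

Bolt shear: A_b = π·30²/4 = 706.9 mm²; R_n = 579 × 706.9 × 4 × 1 / 1000 = 1637 kN → 0.75 × 1637 = 1230 kN.
Bearing (1.2 l_c t F_u ≤ 2.4 d t F_u): upper limit = 2.4·30·14·400 / 1000 = 403.2 kN.
  Edge l_c = 50 − 33/2 = 33.5 → r_n = 225.1 kN; interior l_c = 125 − 33 = 92 → r_n = 403.2 kN.
  R_n,bearing = 1·225.1 + 3·403.2 = 1435 kN → 0.75 × 1435 = 1080 kN.
Bearing governs: 1080 kN.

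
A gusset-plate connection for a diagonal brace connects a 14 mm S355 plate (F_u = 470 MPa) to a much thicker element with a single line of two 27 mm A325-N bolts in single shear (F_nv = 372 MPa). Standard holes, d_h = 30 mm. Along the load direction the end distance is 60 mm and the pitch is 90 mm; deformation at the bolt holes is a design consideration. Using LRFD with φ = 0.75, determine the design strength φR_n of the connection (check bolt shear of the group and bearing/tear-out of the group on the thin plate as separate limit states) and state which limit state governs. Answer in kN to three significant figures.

Bolt shear: A_b = π·27²/4 = 572.6 mm²; R_n = 372 × 572.6 × 2 × 1 / 1000 = 426 kN → 0.75 × 426 = 319 kN.
Bearing (1.2 l_c t F_u ≤ 2.4 d t F_u): upper limit = 2.4·27·14·470 / 1000 = 426.4 kN.
  Edge l_c = 60 − 30/2 = 45 → r_n = 355.3 kN; interior l_c = 90 − 30 = 60 → r_n = 426.4 kN.
  R_n,bearing = 1·355.3 + 1·426.4 = 781.7 kN → 0.75 × 781.7 = 586 kN.
Bolt shear governs: 319 kN.

319 kN (bolt shear governs)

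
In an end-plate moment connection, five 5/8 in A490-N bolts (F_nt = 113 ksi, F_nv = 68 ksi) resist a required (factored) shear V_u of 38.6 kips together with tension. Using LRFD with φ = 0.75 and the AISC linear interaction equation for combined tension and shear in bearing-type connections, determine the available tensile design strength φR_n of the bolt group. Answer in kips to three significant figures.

A_b = π·0.625²/4 = 0.3068 in²; f_rv = 38.6 / (5 × 0.3068) = 25.16 ksi.
F'_nt = 1.3 F_nt − (F_nt / φF_nv) f_rv = 1.3·113 − (113/(0.75·68))·25.16 = 91.15 ksi, capped at F_nt → F'_nt = 91.15 ksi.
R_n = F'_nt · A_b · n = 91.15 × 0.3068 × 5 = 139.8 kips.
Design strength φR_n = 0.75 × 139.8 = 105 kips.

105 kips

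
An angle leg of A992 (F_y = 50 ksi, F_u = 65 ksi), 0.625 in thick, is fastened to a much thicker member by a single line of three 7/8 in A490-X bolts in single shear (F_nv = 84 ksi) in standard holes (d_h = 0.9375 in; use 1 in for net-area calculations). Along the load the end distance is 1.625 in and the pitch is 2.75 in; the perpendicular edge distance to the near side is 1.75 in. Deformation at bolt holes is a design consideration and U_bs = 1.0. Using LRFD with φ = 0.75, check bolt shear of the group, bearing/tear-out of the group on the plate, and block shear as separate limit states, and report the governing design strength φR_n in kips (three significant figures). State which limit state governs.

Bolt shear: A_b = π·0.875²/4 = 0.6013 in²; R_n = 84 × 0.6013 × 3 × 1 = 151.5 kips → 0.75 × 151.5 = 114 kips.
Bearing: edge l_c = 1.156, r_n = 56.37 kips; interior l_c = 1.812, r_n = 85.31 kips; R_n = 56.37 + 2·85.31 = 227 kips → 170 kips.
Block shear: A_gv = 4.453, A_nv = 2.891, A_nt = 0.7812 in²; R_n = min(0.6F_uA_nv, 0.6F_yA_gv) + U_bs·F_u·A_nt = 163.5 kips → 123 kips.
Bolt shear governs: 114 kips.

114 kips (bolt shear governs)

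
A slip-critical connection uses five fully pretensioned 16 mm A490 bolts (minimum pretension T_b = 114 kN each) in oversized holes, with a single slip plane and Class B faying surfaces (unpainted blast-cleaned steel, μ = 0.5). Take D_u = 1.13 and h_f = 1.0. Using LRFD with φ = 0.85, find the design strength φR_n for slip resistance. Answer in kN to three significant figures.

274 kN

R_n = μ · D_u · h_f · T_b · n_s · n_b = 0.5 × 1.13 × 1.0 × 114 × 1 × 5 = 322 kN.
Design strength φR_n = 0.85 × 322 = 274 kN.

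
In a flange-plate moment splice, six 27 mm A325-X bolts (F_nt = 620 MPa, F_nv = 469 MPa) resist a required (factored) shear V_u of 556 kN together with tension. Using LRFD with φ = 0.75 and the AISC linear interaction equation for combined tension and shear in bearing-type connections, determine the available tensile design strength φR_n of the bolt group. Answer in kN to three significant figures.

1340 kN

A_b = π·27²/4 = 572.6 mm²; f_rv = 556 × 1000 / (6 × 572.6) = 161.8 MPa.
F'_nt = 1.3 F_nt − (F_nt / φF_nv) f_rv = 1.3·620 − (620/(0.75·469))·161.8 = 520.7 MPa, capped at F_nt → F'_nt = 520.7 MPa.
R_n = F'_nt · A_b · n = 520.7 × 572.6 × 6 / 1000 = 1789 kN.
Design strength φR_n = 0.75 × 1789 = 1340 kN.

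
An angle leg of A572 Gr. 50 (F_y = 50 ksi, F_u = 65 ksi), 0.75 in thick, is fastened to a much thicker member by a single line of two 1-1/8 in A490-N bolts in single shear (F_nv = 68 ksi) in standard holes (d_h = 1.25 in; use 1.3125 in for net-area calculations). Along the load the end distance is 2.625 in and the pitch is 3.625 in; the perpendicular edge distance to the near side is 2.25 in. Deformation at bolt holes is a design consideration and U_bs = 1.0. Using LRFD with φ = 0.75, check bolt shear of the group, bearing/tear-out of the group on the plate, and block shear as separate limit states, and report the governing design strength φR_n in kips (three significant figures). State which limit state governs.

Bolt shear: A_b = π·1.125²/4 = 0.994 in²; R_n = 68 × 0.994 × 2 × 1 = 135.2 kips → 0.75 × 135.2 = 101 kips.
Bearing: edge l_c = 2, r_n = 117 kips; interior l_c = 2.375, r_n = 131.6 kips; R_n = 117 + 1·131.6 = 248.6 kips → 186 kips.
Block shear: A_gv = 4.688, A_nv = 3.211, A_nt = 1.195 in²; R_n = min(0.6F_uA_nv, 0.6F_yA_gv) + U_bs·F_u·A_nt = 202.9 kips → 152 kips.
Bolt shear governs: 101 kips.

101 kips (bolt shear governs)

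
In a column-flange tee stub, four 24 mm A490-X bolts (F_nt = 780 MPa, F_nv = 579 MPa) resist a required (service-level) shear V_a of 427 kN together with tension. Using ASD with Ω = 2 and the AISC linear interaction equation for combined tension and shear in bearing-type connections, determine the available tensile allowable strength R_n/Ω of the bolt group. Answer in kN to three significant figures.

A_b = π·24²/4 = 452.4 mm²; f_rv = 427 × 1000 / (4 × 452.4) = 236 MPa.
F'_nt = 1.3 F_nt − (Ω F_nt / F_nv) f_rv = 1.3·780 − (2·780/579)·236 = 378.2 MPa, capped at F_nt → F'_nt = 378.2 MPa.
R_n = F'_nt · A_b · n = 378.2 × 452.4 × 4 / 1000 = 684.4 kN.
Allowable strength R_n/Ω = 684.4 / 2 = 342 kN.

342 kN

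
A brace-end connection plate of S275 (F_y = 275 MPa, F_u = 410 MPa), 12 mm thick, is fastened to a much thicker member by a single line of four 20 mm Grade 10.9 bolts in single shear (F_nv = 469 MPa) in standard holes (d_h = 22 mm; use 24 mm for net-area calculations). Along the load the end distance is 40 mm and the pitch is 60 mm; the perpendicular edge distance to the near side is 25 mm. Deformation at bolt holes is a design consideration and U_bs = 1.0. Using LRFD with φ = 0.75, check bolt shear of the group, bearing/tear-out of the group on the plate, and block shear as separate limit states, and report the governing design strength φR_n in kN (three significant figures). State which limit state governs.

349 kN (block shear governs)

Bolt shear: A_b = π·20²/4 = 314.2 mm²; R_n = 469 × 314.2 × 4 × 1 / 1000 = 589.4 kN → 0.75 × 589.4 = 442 kN.
Bearing: edge l_c = 29, r_n = 171.2 kN; interior l_c = 38, r_n = 224.4 kN; R_n = 171.2 + 3·224.4 = 844.3 kN → 633 kN.
Block shear: A_gv = 2640, A_nv = 1632, A_nt = 156 mm²; R_n = min(0.6F_uA_nv, 0.6F_yA_gv) + U_bs·F_u·A_nt = 465.4 kN → 349 kN.
Block shear governs: 349 kN.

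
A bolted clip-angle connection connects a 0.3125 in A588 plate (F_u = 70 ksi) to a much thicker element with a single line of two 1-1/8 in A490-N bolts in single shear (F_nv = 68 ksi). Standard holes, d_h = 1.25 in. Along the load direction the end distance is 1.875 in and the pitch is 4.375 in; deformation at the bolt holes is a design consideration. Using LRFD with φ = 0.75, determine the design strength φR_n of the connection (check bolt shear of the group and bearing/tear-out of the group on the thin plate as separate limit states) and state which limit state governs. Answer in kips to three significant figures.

Bolt shear: A_b = π·1.125²/4 = 0.994 in²; R_n = 68 × 0.994 × 2 × 1 = 135.2 kips → 0.75 × 135.2 = 101 kips.
Bearing (1.2 l_c t F_u ≤ 2.4 d t F_u): upper limit = 2.4·1.125·0.3125·70 = 59.06 kips.
  Edge l_c = 1.875 − 1.25/2 = 1.25 → r_n = 32.81 kips; interior l_c = 4.375 − 1.25 = 3.125 → r_n = 59.06 kips.
  R_n,bearing = 1·32.81 + 1·59.06 = 91.88 kips → 0.75 × 91.88 = 68.9 kips.
Bearing governs: 68.9 kips.

68.9 kips (bearing governs)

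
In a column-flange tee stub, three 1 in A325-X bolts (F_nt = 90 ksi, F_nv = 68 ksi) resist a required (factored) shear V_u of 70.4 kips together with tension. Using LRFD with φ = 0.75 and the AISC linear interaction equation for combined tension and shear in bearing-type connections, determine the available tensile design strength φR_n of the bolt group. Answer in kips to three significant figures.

A_b = π·1²/4 = 0.7854 in²; f_rv = 70.4 / (3 × 0.7854) = 29.88 ksi.
F'_nt = 1.3 F_nt − (F_nt / φF_nv) f_rv = 1.3·90 − (90/(0.75·68))·29.88 = 64.27 ksi, capped at F_nt → F'_nt = 64.27 ksi.
R_n = F'_nt · A_b · n = 64.27 × 0.7854 × 3 = 151.4 kips.
Design strength φR_n = 0.75 × 151.4 = 114 kips.

114 kips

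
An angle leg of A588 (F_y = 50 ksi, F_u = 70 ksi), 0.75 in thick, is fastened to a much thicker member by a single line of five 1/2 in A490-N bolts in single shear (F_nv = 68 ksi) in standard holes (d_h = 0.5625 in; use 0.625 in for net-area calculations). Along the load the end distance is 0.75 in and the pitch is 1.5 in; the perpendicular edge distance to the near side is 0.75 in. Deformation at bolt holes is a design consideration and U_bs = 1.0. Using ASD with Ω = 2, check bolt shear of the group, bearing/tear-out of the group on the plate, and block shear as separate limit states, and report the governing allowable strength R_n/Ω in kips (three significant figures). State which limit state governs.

Bolt shear: A_b = π·0.5²/4 = 0.1963 in²; R_n = 68 × 0.1963 × 5 × 1 = 66.76 kips → 66.76 / 2 = 33.4 kips.
Bearing: edge l_c = 0.4688, r_n = 29.53 kips; interior l_c = 0.9375, r_n = 59.06 kips; R_n = 29.53 + 4·59.06 = 265.8 kips → 133 kips.
Block shear: A_gv = 5.062, A_nv = 2.953, A_nt = 0.3281 in²; R_n = min(0.6F_uA_nv, 0.6F_yA_gv) + U_bs·F_u·A_nt = 147 kips → 73.5 kips.
Bolt shear governs: 33.4 kips.

33.4 kips (bolt shear governs)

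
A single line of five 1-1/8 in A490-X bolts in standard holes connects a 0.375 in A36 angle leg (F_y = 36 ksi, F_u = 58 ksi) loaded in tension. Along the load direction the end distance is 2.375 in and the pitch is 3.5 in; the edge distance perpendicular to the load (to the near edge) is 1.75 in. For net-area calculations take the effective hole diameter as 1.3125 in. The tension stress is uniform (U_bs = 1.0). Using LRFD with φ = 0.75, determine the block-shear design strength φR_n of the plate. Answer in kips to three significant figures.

Shear plane L_v = 2.375 + 4·3.5 = 16.38 in; A_gv = 16.38 × 0.375 = 6.141 in².
A_nv = (16.38 − 4.5·1.3125) × 0.375 = 3.926 in².
A_nt = (1.75 − 0.5·1.3125) × 0.375 = 0.4102 in².
0.6 F_u A_nv = 136.6 kips; 0.6 F_y A_gv = 132.6 kips → shear yielding governs the shear term.
R_n = 132.6 + 1.0 × 58 × 0.4102 = 156.4 kips.
Design strength φR_n = 0.75 × 156.4 = 117 kips.

117 kips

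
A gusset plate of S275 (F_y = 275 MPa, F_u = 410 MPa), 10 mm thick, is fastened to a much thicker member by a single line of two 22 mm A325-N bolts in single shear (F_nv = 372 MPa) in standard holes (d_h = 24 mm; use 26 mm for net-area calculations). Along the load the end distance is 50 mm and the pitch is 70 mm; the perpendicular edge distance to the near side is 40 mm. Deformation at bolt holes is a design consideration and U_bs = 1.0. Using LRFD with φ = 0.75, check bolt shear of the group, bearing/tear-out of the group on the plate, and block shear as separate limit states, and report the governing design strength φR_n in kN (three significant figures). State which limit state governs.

212 kN (bolt shear governs)

Bolt shear: A_b = π·22²/4 = 380.1 mm²; R_n = 372 × 380.1 × 2 × 1 / 1000 = 282.8 kN → 0.75 × 282.8 = 212 kN.
Bearing: edge l_c = 38, r_n = 187 kN; interior l_c = 46, r_n = 216.5 kN; R_n = 187 + 1·216.5 = 403.4 kN → 303 kN.
Block shear: A_gv = 1200, A_nv = 810, A_nt = 270 mm²; R_n = min(0.6F_uA_nv, 0.6F_yA_gv) + U_bs·F_u·A_nt = 308.7 kN → 232 kN.
Bolt shear governs: 212 kN.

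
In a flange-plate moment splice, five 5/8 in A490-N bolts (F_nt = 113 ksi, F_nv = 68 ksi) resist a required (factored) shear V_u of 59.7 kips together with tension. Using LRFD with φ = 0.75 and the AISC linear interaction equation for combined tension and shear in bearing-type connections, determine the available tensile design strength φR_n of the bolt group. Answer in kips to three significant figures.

69.8 kips

A_b = π·0.625²/4 = 0.3068 in²; f_rv = 59.7 / (5 × 0.3068) = 38.92 ksi.
F'_nt = 1.3 F_nt − (F_nt / φF_nv) f_rv = 1.3·113 − (113/(0.75·68))·38.92 = 60.67 ksi, capped at F_nt → F'_nt = 60.67 ksi.
R_n = F'_nt · A_b · n = 60.67 × 0.3068 × 5 = 93.07 kips.
Design strength φR_n = 0.75 × 93.07 = 69.8 kips.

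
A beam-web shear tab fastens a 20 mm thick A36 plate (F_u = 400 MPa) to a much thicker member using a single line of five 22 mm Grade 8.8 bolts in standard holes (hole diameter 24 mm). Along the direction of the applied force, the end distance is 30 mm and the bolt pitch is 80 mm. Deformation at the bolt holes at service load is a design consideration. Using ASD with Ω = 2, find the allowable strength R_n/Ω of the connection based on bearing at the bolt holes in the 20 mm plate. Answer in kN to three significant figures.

931 kN

Per bolt r_n = 1.2 l_c t F_u ≤ 2.4 d t F_u; upper limit = 2.4 × 22 × 20 × 400 / 1000 = 422.4 kN.
Edge bolt: l_c = 30 − 24/2 = 18 mm → 1.2 × 18 × 20 × 400 / 1000 = 172.8 → r_n = 172.8 kN.
Interior bolts: l_c = 80 − 24 = 56 mm → 1.2 × 56 × 20 × 400 / 1000 = 537.6 → r_n = 422.4 kN.
R_n = 1 × 172.8 + 4 × 422.4 = 1862 kN.
Allowable strength R_n/Ω = 1862 / 2 = 931 kN.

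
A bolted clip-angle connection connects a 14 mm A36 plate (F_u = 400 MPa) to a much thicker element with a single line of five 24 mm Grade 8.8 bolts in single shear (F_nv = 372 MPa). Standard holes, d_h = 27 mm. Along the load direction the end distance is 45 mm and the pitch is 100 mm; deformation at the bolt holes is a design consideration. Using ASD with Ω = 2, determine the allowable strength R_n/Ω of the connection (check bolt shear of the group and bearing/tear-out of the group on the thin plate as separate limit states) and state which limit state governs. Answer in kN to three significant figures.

421 kN (bolt shear governs)

Bolt shear: A_b = π·24²/4 = 452.4 mm²; R_n = 372 × 452.4 × 5 × 1 / 1000 = 841.4 kN → 841.4 / 2 = 421 kN.
Bearing (1.2 l_c t F_u ≤ 2.4 d t F_u): upper limit = 2.4·24·14·400 / 1000 = 322.6 kN.
  Edge l_c = 45 − 27/2 = 31.5 → r_n = 211.7 kN; interior l_c = 100 − 27 = 73 → r_n = 322.6 kN.
  R_n,bearing = 1·211.7 + 4·322.6 = 1502 kN → 1502 / 2 = 751 kN.
Bolt shear governs: 421 kN.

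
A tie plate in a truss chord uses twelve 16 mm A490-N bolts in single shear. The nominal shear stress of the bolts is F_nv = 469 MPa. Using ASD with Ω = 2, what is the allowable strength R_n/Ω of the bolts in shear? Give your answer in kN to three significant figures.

566 kN

A_b = π × 16² / 4 = 201.1 mm².
R_n = F_nv · A_b · n · n_s = 469 × 201.1 × 12 × 1 / 1000 = 1132 kN.
Allowable strength R_n/Ω = 1132 / 2 = 566 kN.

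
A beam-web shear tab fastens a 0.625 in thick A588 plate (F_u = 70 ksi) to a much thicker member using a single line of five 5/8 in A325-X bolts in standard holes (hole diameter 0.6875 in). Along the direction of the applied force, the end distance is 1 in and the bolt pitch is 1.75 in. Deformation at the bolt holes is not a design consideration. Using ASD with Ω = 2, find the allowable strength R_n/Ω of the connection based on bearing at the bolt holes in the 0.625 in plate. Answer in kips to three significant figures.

161 kips

Per bolt r_n = 1.5 l_c t F_u ≤ 3.0 d t F_u; upper limit = 3.0 × 0.625 × 0.625 × 70 = 82.03 kips.
Edge bolt: l_c = 1 − 0.6875/2 = 0.6562 in → 1.5 × 0.6562 × 0.625 × 70 = 43.07 → r_n = 43.07 kips.
Interior bolts: l_c = 1.75 − 0.6875 = 1.062 in → 1.5 × 1.062 × 0.625 × 70 = 69.73 → r_n = 69.73 kips.
R_n = 1 × 43.07 + 4 × 69.73 = 322 kips.
Allowable strength R_n/Ω = 322 / 2 = 161 kips.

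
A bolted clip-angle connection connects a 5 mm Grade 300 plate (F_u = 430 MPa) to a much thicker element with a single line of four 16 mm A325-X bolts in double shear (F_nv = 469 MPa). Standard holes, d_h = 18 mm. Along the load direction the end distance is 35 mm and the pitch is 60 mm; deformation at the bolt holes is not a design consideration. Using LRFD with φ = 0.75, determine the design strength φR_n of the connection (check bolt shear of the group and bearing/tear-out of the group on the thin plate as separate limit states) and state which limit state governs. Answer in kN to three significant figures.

Bolt shear: A_b = π·16²/4 = 201.1 mm²; R_n = 469 × 201.1 × 4 × 2 / 1000 = 754.4 kN → 0.75 × 754.4 = 566 kN.
Bearing (1.5 l_c t F_u ≤ 3.0 d t F_u): upper limit = 3.0·16·5·430 / 1000 = 103.2 kN.
  Edge l_c = 35 − 18/2 = 26 → r_n = 83.85 kN; interior l_c = 60 − 18 = 42 → r_n = 103.2 kN.
  R_n,bearing = 1·83.85 + 3·103.2 = 393.5 kN → 0.75 × 393.5 = 295 kN.
Bearing governs: 295 kN.

295 kN (bearing governs)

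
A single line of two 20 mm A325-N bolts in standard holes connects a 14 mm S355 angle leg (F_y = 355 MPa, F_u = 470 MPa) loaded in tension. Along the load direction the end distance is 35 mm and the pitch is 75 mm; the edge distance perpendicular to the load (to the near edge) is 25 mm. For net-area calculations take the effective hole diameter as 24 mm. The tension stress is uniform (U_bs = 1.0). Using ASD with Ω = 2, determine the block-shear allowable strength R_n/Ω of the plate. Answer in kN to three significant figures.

Shear plane L_v = 35 + 1·75 = 110 mm; A_gv = 110 × 14 = 1540 mm².
A_nv = (110 − 1.5·24) × 14 = 1036 mm².
A_nt = (25 − 0.5·24) × 14 = 182 mm².
0.6 F_u A_nv = 292.2 kN; 0.6 F_y A_gv = 328 kN → shear rupture governs the shear term.
R_n = 292.2 + 1.0 × 470 × 182 / 1000 = 377.7 kN.
Allowable strength R_n/Ω = 377.7 / 2 = 189 kN.

189 kN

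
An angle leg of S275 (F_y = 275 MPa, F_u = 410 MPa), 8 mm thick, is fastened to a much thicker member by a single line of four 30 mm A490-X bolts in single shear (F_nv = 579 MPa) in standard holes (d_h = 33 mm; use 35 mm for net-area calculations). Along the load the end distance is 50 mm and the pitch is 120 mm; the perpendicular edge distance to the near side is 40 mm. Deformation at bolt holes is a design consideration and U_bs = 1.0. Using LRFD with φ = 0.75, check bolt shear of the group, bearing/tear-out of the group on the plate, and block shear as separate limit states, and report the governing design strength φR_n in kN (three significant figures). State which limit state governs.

461 kN (block shear governs)

Bolt shear: A_b = π·30²/4 = 706.9 mm²; R_n = 579 × 706.9 × 4 × 1 / 1000 = 1637 kN → 0.75 × 1637 = 1230 kN.
Bearing: edge l_c = 33.5, r_n = 131.9 kN; interior l_c = 87, r_n = 236.2 kN; R_n = 131.9 + 3·236.2 = 840.3 kN → 630 kN.
Block shear: A_gv = 3280, A_nv = 2300, A_nt = 180 mm²; R_n = min(0.6F_uA_nv, 0.6F_yA_gv) + U_bs·F_u·A_nt = 615 kN → 461 kN.
Block shear governs: 461 kN.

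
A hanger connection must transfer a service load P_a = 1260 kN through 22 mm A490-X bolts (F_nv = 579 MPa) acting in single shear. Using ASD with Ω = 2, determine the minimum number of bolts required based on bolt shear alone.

12 bolts

A_b = π·22²/4 = 380.1 mm².
Per-bolt allowable strength R_n/Ω = 579 × 380.1 × 1 / 1000 / 2 = 110 kN.
n ≥ 1260 / 110 = 11.45 → use 12 bolts.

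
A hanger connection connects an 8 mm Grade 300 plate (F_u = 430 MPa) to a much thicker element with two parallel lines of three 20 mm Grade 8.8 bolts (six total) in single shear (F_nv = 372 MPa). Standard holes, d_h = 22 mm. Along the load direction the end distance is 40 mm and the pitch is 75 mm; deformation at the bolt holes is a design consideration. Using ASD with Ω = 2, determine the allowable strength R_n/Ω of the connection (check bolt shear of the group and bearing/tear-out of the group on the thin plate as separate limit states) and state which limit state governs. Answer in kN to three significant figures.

351 kN (bolt shear governs)

Bolt shear: A_b = π·20²/4 = 314.2 mm²; R_n = 372 × 314.2 × 6 × 1 / 1000 = 701.2 kN → 701.2 / 2 = 351 kN.
Bearing (1.2 l_c t F_u ≤ 2.4 d t F_u): upper limit = 2.4·20·8·430 / 1000 = 165.1 kN.
  Edge l_c = 40 − 22/2 = 29 → r_n = 119.7 kN; interior l_c = 75 − 22 = 53 → r_n = 165.1 kN.
  R_n,bearing = 2·119.7 + 4·165.1 = 899.9 kN → 899.9 / 2 = 450 kN.
Bolt shear governs: 351 kN.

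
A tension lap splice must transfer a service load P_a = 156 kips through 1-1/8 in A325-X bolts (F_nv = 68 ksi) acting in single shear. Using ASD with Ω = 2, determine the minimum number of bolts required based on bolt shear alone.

5 bolts

A_b = π·1.125²/4 = 0.994 in².
Per-bolt allowable strength R_n/Ω = 68 × 0.994 × 1 / 2 = 33.8 kips.
n ≥ 156 / 33.8 = 4.616 → use 5 bolts.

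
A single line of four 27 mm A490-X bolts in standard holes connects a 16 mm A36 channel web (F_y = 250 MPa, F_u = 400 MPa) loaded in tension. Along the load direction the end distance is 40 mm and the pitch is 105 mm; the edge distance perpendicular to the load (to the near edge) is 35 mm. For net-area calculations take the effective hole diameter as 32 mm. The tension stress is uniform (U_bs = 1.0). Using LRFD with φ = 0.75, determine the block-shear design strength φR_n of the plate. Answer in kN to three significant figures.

Shear plane L_v = 40 + 3·105 = 355 mm; A_gv = 355 × 16 = 5680 mm².
A_nv = (355 − 3.5·32) × 16 = 3888 mm².
A_nt = (35 − 0.5·32) × 16 = 304 mm².
0.6 F_u A_nv = 933.1 kN; 0.6 F_y A_gv = 852 kN → shear yielding governs the shear term.
R_n = 852 + 1.0 × 400 × 304 / 1000 = 973.6 kN.
Design strength φR_n = 0.75 × 973.6 = 730 kN.

730 kN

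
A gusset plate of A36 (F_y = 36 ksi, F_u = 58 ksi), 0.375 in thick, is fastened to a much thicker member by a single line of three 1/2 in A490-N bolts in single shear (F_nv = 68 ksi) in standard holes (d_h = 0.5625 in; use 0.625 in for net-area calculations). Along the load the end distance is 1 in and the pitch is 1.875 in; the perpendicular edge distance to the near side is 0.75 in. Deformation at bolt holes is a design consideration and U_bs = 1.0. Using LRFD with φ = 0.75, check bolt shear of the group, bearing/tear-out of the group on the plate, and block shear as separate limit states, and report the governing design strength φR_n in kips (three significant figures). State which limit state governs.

30 kips (bolt shear governs)

Bolt shear: A_b = π·0.5²/4 = 0.1963 in²; R_n = 68 × 0.1963 × 3 × 1 = 40.06 kips → 0.75 × 40.06 = 30 kips.
Bearing: edge l_c = 0.7188, r_n = 18.76 kips; interior l_c = 1.312, r_n = 26.1 kips; R_n = 18.76 + 2·26.1 = 70.96 kips → 53.2 kips.
Block shear: A_gv = 1.781, A_nv = 1.195, A_nt = 0.1641 in²; R_n = min(0.6F_uA_nv, 0.6F_yA_gv) + U_bs·F_u·A_nt = 47.99 kips → 36 kips.
Bolt shear governs: 30 kips.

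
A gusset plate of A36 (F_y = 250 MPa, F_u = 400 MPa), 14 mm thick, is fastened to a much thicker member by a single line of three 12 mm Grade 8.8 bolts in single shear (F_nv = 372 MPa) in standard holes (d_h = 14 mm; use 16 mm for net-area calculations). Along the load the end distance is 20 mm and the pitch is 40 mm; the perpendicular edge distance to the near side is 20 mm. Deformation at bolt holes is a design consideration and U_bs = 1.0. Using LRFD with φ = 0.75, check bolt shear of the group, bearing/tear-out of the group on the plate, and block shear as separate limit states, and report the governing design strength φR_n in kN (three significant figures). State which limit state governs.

94.7 kN (bolt shear governs)

Bolt shear: A_b = π·12²/4 = 113.1 mm²; R_n = 372 × 113.1 × 3 × 1 / 1000 = 126.2 kN → 0.75 × 126.2 = 94.7 kN.
Bearing: edge l_c = 13, r_n = 87.36 kN; interior l_c = 26, r_n = 161.3 kN; R_n = 87.36 + 2·161.3 = 409.9 kN → 307 kN.
Block shear: A_gv = 1400, A_nv = 840, A_nt = 168 mm²; R_n = min(0.6F_uA_nv, 0.6F_yA_gv) + U_bs·F_u·A_nt = 268.8 kN → 202 kN.
Bolt shear governs: 94.7 kN.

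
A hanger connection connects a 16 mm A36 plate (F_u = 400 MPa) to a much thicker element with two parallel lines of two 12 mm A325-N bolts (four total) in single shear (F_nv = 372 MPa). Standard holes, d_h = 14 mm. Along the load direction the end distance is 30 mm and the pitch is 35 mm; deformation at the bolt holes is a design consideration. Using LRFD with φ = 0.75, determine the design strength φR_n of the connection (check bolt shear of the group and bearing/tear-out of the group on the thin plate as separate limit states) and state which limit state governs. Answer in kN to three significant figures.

126 kN (bolt shear governs)

Bolt shear: A_b = π·12²/4 = 113.1 mm²; R_n = 372 × 113.1 × 4 × 1 / 1000 = 168.3 kN → 0.75 × 168.3 = 126 kN.
Bearing (1.2 l_c t F_u ≤ 2.4 d t F_u): upper limit = 2.4·12·16·400 / 1000 = 184.3 kN.
  Edge l_c = 30 − 14/2 = 23 → r_n = 176.6 kN; interior l_c = 35 − 14 = 21 → r_n = 161.3 kN.
  R_n,bearing = 2·176.6 + 2·161.3 = 675.8 kN → 0.75 × 675.8 = 507 kN.
Bolt shear governs: 126 kN.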